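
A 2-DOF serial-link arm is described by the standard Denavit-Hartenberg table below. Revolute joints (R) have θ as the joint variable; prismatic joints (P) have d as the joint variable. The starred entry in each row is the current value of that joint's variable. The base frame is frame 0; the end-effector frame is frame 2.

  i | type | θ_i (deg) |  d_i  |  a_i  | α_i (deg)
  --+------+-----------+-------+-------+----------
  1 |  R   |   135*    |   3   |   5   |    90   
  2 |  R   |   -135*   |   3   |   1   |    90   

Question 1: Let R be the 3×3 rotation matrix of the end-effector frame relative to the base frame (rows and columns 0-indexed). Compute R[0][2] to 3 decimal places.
0.500

End-effector z-axis (col 2 of R) = (0.5000,-0.5000,0.7071)
R[0][2] = 0.5000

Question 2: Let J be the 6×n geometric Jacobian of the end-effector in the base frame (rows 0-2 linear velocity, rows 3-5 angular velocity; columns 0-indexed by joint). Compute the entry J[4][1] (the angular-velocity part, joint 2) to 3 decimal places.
axis z_1 = (0.7071,0.7071,0.0000); lever o_n−o_1 = (2.6213,1.6213,-0.7071)
cross product → J_v[:, 1] = (-0.5000,0.5000,-0.7071)
J_ω[:, 1] = z_1
entry J[4][1] = 0.7071

0.707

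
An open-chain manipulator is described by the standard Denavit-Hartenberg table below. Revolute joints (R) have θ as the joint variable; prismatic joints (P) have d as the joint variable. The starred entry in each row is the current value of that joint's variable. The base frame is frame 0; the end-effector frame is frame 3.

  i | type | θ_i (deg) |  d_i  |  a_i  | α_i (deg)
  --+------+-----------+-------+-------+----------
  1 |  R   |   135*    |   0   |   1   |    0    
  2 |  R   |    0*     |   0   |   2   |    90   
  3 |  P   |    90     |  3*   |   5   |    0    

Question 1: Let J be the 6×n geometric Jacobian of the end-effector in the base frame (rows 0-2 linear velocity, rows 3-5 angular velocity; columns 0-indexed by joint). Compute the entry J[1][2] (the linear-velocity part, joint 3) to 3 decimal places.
prismatic axis z_2 = (0.7071,0.7071,0.0000)
J_v[:, 2] = z_2; J_ω[:, 2] = (0,0,0)
entry J[1][2] = 0.7071

0.707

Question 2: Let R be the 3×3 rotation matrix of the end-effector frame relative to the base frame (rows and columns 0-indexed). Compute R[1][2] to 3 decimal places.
End-effector z-axis (col 2 of R) = (0.7071,0.7071,0.0000)
R[1][2] = 0.7071

0.707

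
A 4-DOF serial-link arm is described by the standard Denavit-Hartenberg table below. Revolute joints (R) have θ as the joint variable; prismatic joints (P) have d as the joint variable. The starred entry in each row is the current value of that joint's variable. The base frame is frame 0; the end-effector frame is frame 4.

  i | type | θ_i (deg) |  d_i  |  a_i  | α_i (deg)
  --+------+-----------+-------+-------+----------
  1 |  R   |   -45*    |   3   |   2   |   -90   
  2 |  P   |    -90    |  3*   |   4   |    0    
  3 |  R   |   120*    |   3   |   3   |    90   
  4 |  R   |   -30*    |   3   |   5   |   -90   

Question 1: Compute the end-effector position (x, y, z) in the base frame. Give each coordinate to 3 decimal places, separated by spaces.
after link 1: o_1 = (1.4142, -1.4142, 3.0000)
after link 2: o_2 = (3.5355, 0.7071, 7.0000)
after link 3: o_3 = (7.4940, 0.9913, 5.5000)
after link 4: o_4 = (9.4385, -4.4888, 5.9330)

9.439 -4.489 5.933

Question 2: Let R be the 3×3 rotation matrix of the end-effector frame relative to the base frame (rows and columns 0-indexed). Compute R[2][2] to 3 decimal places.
End-effector z-axis (col 2 of R) = (0.9186,0.3062,-0.2500)
R[2][2] = -0.2500

-0.250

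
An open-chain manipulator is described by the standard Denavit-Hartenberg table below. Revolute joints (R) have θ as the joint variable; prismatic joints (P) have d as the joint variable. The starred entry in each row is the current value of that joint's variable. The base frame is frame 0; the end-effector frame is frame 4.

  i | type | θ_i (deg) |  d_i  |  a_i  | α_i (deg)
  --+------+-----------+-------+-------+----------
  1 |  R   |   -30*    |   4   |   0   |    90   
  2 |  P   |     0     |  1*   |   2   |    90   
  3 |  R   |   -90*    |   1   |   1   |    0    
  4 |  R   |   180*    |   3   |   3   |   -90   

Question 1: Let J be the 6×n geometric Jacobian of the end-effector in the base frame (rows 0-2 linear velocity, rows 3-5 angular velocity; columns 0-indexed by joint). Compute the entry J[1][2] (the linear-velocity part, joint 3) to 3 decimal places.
1.000

axis z_2 = (-0.0000,-0.0000,-1.0000); lever o_n−o_2 = (-1.0000,-1.7321,-4.0000)
cross product → J_v[:, 2] = (-1.7321,1.0000,0.0000)
J_ω[:, 2] = z_2
entry J[1][2] = 1.0000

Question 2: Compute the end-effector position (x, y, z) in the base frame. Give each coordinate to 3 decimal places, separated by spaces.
after link 1: o_1 = (0.0000, 0.0000, 4.0000)
after link 2: o_2 = (1.2321, -1.8660, 4.0000)
after link 3: o_3 = (1.7321, -1.0000, 3.0000)
after link 4: o_4 = (0.2321, -3.5981, 0.0000)

0.232 -3.598 0.000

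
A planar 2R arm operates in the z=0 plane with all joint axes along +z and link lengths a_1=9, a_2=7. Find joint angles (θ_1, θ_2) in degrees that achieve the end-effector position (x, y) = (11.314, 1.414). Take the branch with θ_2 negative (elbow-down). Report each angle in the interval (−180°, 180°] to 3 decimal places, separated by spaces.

44.998 -89.997

cos θ_2 = (130.0060−9²−7²)/(2·9·7) = 0.0000; θ_2 = -89.9973° (elbow-down)
β = atan2(1.4140,11.3140) = 7.1238°; ψ = atan2(-7.0000,9.0003) = -37.8740°
θ_1 = β − ψ = 44.9977°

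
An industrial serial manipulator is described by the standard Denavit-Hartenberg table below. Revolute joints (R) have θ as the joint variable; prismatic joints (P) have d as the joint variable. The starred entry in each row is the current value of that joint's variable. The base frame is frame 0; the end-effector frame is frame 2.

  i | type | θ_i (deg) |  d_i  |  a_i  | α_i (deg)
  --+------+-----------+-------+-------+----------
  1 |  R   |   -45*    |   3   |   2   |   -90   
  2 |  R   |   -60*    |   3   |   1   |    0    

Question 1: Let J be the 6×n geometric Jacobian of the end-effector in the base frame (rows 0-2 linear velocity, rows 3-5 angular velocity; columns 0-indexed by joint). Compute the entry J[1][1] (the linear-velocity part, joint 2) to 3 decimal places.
-0.612

axis z_1 = (0.7071,0.7071,0.0000); lever o_n−o_1 = (2.4749,1.7678,0.8660)
cross product → J_v[:, 1] = (0.6124,-0.6124,-0.5000)
J_ω[:, 1] = z_1
entry J[1][1] = -0.6124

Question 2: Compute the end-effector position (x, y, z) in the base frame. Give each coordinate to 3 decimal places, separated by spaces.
after link 1: o_1 = (1.4142, -1.4142, 3.0000)
after link 2: o_2 = (3.8891, 0.3536, 3.8660)

3.889 0.354 3.866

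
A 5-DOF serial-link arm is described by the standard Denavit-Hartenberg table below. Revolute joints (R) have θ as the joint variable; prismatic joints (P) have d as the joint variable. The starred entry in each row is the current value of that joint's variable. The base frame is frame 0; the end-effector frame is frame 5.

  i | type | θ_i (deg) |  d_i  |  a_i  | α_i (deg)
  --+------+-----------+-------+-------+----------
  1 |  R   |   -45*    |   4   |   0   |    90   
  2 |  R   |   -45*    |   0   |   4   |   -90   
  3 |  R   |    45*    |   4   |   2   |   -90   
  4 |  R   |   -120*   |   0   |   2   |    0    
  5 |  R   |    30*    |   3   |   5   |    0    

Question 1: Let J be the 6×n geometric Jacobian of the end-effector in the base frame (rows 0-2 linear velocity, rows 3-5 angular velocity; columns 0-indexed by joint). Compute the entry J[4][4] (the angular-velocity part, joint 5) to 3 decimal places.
0.854

axis z_4 = (0.1464,0.8536,0.5000); lever o_n−o_4 = (2.9393,0.0607,5.0355)
cross product → J_v[:, 4] = (4.2678,0.7322,-2.5000)
J_ω[:, 4] = z_4
entry J[4][4] = 0.8536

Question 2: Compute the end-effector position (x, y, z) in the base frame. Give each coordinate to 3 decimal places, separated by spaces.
after link 1: o_1 = (0.0000, 0.0000, 4.0000)
after link 2: o_2 = (2.0000, -2.0000, 1.1716)
after link 3: o_3 = (5.7071, -3.7071, 3.0000)
after link 4: o_4 = (5.7196, -4.7196, 4.7247)
after link 5: o_5 = (8.6589, -4.6589, 9.7603)

8.659 -4.659 9.760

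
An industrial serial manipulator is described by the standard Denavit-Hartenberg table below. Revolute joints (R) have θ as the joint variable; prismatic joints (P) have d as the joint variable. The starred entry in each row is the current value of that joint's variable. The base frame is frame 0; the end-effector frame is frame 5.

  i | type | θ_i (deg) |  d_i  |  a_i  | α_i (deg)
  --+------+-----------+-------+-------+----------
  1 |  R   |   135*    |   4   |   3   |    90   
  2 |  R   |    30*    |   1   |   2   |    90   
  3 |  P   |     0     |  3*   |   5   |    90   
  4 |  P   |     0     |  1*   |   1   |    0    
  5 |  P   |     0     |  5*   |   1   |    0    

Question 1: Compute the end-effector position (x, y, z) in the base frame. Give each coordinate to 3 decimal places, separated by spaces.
-12.229 5.158 5.902

after link 1: o_1 = (-2.1213, 2.1213, 4.0000)
after link 2: o_2 = (-2.6390, 4.0532, 5.0000)
after link 3: o_3 = (-6.7615, 8.1757, 4.9019)
after link 4: o_4 = (-8.0810, 8.0810, 5.4019)
after link 5: o_5 = (-12.2289, 5.1578, 5.9019)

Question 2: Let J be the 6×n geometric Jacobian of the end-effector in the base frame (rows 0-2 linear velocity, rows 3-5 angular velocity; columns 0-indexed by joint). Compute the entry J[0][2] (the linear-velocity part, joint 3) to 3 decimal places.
prismatic axis z_2 = (-0.3536,0.3536,-0.8660)
J_v[:, 2] = z_2; J_ω[:, 2] = (0,0,0)
entry J[0][2] = -0.3536

-0.354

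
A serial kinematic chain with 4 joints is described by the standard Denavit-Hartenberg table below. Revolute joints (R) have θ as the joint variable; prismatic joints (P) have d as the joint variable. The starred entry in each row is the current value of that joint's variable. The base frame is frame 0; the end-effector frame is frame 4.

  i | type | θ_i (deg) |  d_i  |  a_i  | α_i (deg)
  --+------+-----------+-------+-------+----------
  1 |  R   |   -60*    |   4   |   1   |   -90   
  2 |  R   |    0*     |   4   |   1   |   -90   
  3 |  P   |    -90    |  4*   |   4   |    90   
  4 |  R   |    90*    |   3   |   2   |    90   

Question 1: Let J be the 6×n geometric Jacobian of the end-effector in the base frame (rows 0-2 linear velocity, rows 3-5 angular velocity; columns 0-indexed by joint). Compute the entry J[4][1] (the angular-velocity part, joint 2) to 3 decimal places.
0.500

axis z_1 = (0.8660,0.5000,0.0000); lever o_n−o_1 = (5.9282,5.7321,-6.0000)
cross product → J_v[:, 1] = (-3.0000,5.1962,2.0000)
J_ω[:, 1] = z_1
entry J[4][1] = 0.5000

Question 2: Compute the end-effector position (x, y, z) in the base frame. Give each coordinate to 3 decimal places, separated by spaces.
6.428 4.866 -2.000

after link 1: o_1 = (0.5000, -0.8660, 4.0000)
after link 2: o_2 = (4.4641, 0.2679, 4.0000)
after link 3: o_3 = (7.9282, 2.2679, 0.0000)
after link 4: o_4 = (6.4282, 4.8660, -2.0000)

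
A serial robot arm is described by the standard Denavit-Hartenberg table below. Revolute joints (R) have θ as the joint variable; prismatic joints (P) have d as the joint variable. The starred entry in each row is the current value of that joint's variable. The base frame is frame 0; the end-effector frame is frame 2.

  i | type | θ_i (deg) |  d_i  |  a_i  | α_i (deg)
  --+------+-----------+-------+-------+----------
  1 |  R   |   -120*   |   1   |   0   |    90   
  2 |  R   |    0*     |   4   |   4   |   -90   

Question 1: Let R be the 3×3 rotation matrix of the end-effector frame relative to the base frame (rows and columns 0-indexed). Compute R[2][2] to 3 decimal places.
End-effector z-axis (col 2 of R) = (0.0000,0.0000,1.0000)
R[2][2] = 1.0000

1.000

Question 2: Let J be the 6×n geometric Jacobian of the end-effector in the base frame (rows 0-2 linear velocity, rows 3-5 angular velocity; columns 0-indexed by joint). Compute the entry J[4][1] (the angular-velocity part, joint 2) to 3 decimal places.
axis z_1 = (-0.8660,0.5000,0.0000); lever o_n−o_1 = (-5.4641,-1.4641,0.0000)
cross product → J_v[:, 1] = (0.0000,-0.0000,4.0000)
J_ω[:, 1] = z_1
entry J[4][1] = 0.5000

0.500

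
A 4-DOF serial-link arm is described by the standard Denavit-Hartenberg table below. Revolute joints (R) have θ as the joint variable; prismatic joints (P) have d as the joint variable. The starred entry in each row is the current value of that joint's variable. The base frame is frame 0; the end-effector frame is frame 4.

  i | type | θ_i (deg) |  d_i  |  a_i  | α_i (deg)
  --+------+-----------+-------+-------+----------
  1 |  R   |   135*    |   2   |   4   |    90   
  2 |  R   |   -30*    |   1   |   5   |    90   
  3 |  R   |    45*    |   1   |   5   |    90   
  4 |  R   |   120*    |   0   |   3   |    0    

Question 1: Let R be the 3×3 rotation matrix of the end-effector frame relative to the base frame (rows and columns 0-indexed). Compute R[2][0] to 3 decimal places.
End-effector x-axis (col 0 of R) = (0.2727,-0.7727,-0.5732)
R[2][0] = -0.5732

-0.573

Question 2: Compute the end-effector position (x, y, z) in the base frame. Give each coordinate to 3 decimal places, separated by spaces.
after link 1: o_1 = (-2.8284, 2.8284, 2.0000)
after link 2: o_2 = (-5.1832, 6.5974, -0.5000)
after link 3: o_3 = (-4.4947, 10.9089, -3.1338)
after link 4: o_4 = (-3.6766, 8.5908, -4.8535)

-3.677 8.591 -4.853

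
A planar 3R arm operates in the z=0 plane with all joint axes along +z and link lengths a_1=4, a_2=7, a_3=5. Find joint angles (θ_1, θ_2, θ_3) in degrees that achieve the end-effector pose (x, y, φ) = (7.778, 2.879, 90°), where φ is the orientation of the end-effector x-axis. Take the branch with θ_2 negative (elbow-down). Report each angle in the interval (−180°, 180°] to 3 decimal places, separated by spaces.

wrist centre = target − a_3·(cos φ, sin φ) = (7.7780, -2.1210)
cos θ_2 = (64.9959−4²−7²)/(2·4·7) = -0.0001; θ_2 = -90.0042° (elbow-down)
β = atan2(-2.1210,7.7780) = -15.2532°; ψ = atan2(-7.0000,3.9995) = -60.2583°
θ_1 = β − ψ = 45.0050°
θ_3 = φ − θ_1 − θ_2 = 134.9992° (wrapped to (-180°,180°])

45.005 -90.004 134.999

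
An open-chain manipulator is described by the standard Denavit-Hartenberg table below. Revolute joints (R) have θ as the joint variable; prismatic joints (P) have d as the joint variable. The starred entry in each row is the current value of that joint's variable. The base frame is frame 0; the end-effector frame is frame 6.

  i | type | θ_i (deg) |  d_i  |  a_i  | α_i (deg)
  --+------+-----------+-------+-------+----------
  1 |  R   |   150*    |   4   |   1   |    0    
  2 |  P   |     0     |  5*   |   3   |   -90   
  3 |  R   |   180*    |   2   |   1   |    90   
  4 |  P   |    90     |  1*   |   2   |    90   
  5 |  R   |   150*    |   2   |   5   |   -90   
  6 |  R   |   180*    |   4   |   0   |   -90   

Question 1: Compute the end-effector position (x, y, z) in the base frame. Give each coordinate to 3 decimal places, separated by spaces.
after link 1: o_1 = (-0.8660, 0.5000, 4.0000)
after link 2: o_2 = (-3.4641, 2.0000, 9.0000)
after link 3: o_3 = (-3.5981, -0.2321, 9.0000)
after link 4: o_4 = (-4.5981, -1.9641, 8.0000)
after link 5: o_5 = (-0.7010, 0.7859, 5.5000)
after link 6: o_6 = (0.2990, 2.5179, 8.9641)

0.299 2.518 8.964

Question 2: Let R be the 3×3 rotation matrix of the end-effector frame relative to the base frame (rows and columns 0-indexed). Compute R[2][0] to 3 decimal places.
End-effector x-axis (col 0 of R) = (-0.4330,-0.7500,0.5000)
R[2][0] = 0.5000

0.500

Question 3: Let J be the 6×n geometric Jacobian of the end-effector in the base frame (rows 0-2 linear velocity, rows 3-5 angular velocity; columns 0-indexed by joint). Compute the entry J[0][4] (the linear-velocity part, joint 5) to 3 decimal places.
axis z_4 = (0.8660,-0.5000,-0.0000); lever o_n−o_4 = (4.8971,4.4821,0.9641)
cross product → J_v[:, 4] = (-0.4821,-0.8349,6.3301)
J_ω[:, 4] = z_4
entry J[0][4] = -0.4821

-0.482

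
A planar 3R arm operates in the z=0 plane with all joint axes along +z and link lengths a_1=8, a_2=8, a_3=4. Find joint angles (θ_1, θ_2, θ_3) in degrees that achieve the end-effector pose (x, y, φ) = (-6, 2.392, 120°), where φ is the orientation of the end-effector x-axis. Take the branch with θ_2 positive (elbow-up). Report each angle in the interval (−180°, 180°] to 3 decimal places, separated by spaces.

120.004 149.999 -150.004

wrist centre = target − a_3·(cos φ, sin φ) = (-4.0000, -1.0721)
cos θ_2 = (17.1494−8²−8²)/(2·8·8) = -0.8660; θ_2 = 149.9994° (elbow-up)
β = atan2(-1.0721,-4.0000) = -164.9959°; ψ = atan2(4.0001,1.0718) = 74.9997°
θ_1 = β − ψ = -239.9956°
θ_3 = φ − θ_1 − θ_2 = -150.0038° (wrapped to (-180°,180°])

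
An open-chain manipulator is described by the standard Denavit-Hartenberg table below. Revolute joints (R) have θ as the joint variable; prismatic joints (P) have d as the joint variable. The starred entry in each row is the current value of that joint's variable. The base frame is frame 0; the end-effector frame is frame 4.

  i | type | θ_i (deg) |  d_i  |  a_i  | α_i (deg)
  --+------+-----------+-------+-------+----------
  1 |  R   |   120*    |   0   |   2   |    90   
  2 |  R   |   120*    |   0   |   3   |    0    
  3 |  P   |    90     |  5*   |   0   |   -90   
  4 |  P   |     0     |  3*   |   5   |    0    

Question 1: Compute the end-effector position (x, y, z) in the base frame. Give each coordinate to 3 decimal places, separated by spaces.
5.495 0.482 -2.500

after link 1: o_1 = (-1.0000, 1.7321, 0.0000)
after link 2: o_2 = (-0.2500, 0.4330, 2.5981)
after link 3: o_3 = (4.0801, 2.9330, 2.5981)
after link 4: o_4 = (5.4952, 0.4821, -2.5000)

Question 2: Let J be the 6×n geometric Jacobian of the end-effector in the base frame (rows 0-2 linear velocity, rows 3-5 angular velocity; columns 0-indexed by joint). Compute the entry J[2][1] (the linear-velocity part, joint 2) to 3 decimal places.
-4.330

axis z_1 = (0.8660,0.5000,0.0000); lever o_n−o_1 = (6.4952,-1.2500,-2.5000)
cross product → J_v[:, 1] = (-1.2500,2.1651,-4.3301)
J_ω[:, 1] = z_1
entry J[2][1] = -4.3301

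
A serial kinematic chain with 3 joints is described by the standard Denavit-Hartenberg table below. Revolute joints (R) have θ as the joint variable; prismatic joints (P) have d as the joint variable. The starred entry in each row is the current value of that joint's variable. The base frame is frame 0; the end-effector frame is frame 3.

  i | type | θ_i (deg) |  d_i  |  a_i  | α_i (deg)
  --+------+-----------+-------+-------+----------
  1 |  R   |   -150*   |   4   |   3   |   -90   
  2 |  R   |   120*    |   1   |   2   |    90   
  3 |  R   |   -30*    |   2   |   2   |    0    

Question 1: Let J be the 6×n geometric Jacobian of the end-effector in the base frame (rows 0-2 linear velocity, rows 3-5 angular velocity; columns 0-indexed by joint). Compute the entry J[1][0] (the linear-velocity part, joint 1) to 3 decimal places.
axis z_0 = ẑ; lever o_n−o_0 = (-2.4821,-1.4330,-0.2321)
cross product → J_v[:, 0] = (1.4330,-2.4821,0.0000)
J_ω[:, 0] = z_0
entry J[1][0] = -2.4821

-2.482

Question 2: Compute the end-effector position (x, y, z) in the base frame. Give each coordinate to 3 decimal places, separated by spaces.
-2.482 -1.433 -0.232

after link 1: o_1 = (-2.5981, -1.5000, 4.0000)
after link 2: o_2 = (-1.2321, -1.8660, 2.2679)
after link 3: o_3 = (-2.4821, -1.4330, -0.2321)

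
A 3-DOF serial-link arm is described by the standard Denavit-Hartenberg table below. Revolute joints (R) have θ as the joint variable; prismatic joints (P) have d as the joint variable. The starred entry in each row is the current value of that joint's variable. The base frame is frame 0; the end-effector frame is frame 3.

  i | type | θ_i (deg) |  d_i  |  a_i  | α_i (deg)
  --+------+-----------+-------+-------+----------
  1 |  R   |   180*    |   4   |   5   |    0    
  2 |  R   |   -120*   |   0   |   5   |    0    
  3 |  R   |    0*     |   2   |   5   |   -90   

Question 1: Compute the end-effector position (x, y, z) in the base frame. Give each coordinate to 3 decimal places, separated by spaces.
after link 1: o_1 = (-5.0000, 0.0000, 4.0000)
after link 2: o_2 = (-2.5000, 4.3301, 4.0000)
after link 3: o_3 = (-0.0000, 8.6603, 6.0000)

-0.000 8.660 6.000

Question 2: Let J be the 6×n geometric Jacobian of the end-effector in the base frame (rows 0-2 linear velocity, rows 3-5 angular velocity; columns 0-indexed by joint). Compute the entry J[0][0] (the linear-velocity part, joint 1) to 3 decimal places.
-8.660

axis z_0 = ẑ; lever o_n−o_0 = (-0.0000,8.6603,6.0000)
cross product → J_v[:, 0] = (-8.6603,-0.0000,0.0000)
J_ω[:, 0] = z_0
entry J[0][0] = -8.6603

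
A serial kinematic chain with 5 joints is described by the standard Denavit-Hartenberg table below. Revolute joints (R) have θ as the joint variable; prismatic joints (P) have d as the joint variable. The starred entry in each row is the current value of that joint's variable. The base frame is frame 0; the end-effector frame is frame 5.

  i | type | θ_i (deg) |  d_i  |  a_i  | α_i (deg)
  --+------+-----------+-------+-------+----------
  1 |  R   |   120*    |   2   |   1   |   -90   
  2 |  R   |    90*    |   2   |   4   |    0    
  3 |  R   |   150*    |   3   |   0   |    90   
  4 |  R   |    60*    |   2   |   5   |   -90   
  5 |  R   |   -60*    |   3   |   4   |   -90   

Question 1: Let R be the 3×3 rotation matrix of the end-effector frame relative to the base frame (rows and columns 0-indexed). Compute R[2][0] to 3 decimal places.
-0.217

End-effector x-axis (col 0 of R) = (0.0625,-0.9743,-0.2165)
R[2][0] = -0.2165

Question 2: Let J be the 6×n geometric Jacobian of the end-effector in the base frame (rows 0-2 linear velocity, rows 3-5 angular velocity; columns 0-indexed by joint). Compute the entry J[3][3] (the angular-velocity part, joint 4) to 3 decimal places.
axis z_3 = (0.4330,-0.7500,-0.5000); lever o_n−o_3 = (-3.9575,-8.2697,-1.9510)
cross product → J_v[:, 3] = (-2.6716,2.8236,-6.5490)
J_ω[:, 3] = z_3
entry J[3][3] = 0.4330

0.433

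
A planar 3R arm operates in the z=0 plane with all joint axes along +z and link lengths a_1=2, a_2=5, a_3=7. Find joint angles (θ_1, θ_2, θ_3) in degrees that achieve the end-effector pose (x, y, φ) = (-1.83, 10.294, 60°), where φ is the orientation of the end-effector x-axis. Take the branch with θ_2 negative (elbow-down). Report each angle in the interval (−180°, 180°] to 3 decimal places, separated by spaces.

wrist centre = target − a_3·(cos φ, sin φ) = (-5.3300, 4.2318)
cos θ_2 = (46.3172−2²−5²)/(2·2·5) = 0.8659; θ_2 = -30.0188° (elbow-down)
β = atan2(4.2318,-5.3300) = 141.5517°; ψ = atan2(-2.5014,6.3293) = -21.5646°
θ_1 = β − ψ = 163.1163°
θ_3 = φ − θ_1 − θ_2 = -73.0975° (wrapped to (-180°,180°])

163.116 -30.019 -73.097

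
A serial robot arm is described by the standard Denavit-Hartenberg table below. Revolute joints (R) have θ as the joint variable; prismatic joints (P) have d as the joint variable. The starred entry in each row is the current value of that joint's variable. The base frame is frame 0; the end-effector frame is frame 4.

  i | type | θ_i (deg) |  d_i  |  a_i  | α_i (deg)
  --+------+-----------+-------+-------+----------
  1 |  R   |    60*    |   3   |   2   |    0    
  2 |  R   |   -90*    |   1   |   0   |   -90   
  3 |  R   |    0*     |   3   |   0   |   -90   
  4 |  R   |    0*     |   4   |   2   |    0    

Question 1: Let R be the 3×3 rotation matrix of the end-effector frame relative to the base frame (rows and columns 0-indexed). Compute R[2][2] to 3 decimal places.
-1.000

End-effector z-axis (col 2 of R) = (0.0000,0.0000,-1.0000)
R[2][2] = -1.0000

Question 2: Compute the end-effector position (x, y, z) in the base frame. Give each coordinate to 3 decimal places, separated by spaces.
4.232 3.330 0.000

after link 1: o_1 = (1.0000, 1.7321, 3.0000)
after link 2: o_2 = (1.0000, 1.7321, 4.0000)
after link 3: o_3 = (2.5000, 4.3301, 4.0000)
after link 4: o_4 = (4.2321, 3.3301, 0.0000)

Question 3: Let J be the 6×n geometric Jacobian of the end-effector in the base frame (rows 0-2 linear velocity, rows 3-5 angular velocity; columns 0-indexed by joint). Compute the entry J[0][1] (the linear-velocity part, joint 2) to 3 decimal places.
-1.598

axis z_1 = (0.0000,0.0000,1.0000); lever o_n−o_1 = (3.2321,1.5981,-3.0000)
cross product → J_v[:, 1] = (-1.5981,3.2321,0.0000)
J_ω[:, 1] = z_1
entry J[0][1] = -1.5981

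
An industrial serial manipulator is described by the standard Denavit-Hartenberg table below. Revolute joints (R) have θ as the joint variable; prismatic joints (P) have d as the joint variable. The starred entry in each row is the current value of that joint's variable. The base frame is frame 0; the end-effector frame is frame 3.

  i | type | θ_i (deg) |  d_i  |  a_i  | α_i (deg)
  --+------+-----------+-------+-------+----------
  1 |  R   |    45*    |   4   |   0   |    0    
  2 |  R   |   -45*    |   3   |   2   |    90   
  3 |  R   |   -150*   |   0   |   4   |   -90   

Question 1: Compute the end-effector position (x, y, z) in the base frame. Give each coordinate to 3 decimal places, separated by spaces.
after link 1: o_1 = (0.0000, 0.0000, 4.0000)
after link 2: o_2 = (2.0000, 0.0000, 7.0000)
after link 3: o_3 = (-1.4641, -0.0000, 5.0000)

-1.464 -0.000 5.000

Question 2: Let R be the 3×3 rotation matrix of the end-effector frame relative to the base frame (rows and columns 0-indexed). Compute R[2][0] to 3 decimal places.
-0.500

End-effector x-axis (col 0 of R) = (-0.8660,-0.0000,-0.5000)
R[2][0] = -0.5000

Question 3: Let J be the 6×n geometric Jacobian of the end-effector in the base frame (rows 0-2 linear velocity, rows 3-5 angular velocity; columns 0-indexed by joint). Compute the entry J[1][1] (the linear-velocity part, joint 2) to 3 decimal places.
-1.464

axis z_1 = (0.0000,0.0000,1.0000); lever o_n−o_1 = (-1.4641,-0.0000,1.0000)
cross product → J_v[:, 1] = (0.0000,-1.4641,0.0000)
J_ω[:, 1] = z_1
entry J[1][1] = -1.4641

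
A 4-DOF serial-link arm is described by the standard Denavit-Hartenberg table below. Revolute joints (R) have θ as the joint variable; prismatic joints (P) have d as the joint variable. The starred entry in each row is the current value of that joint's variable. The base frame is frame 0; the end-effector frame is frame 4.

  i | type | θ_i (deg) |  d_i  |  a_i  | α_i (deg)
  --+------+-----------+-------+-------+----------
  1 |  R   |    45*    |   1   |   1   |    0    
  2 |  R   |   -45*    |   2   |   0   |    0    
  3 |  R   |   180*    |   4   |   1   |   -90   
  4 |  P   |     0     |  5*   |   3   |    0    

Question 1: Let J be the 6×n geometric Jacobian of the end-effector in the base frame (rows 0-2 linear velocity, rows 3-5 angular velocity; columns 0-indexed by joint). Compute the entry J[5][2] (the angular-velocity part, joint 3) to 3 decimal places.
axis z_2 = (0.0000,0.0000,1.0000); lever o_n−o_2 = (-4.0000,-5.0000,4.0000)
cross product → J_v[:, 2] = (5.0000,-4.0000,0.0000)
J_ω[:, 2] = z_2
entry J[5][2] = 1.0000

1.000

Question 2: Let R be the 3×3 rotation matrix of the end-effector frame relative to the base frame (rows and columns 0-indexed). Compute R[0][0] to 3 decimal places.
End-effector x-axis (col 0 of R) = (-1.0000,0.0000,0.0000)
R[0][0] = -1.0000

-1.000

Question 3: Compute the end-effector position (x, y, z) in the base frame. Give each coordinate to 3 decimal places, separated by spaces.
-3.293 -4.293 7.000

after link 1: o_1 = (0.7071, 0.7071, 1.0000)
after link 2: o_2 = (0.7071, 0.7071, 3.0000)
after link 3: o_3 = (-0.2929, 0.7071, 7.0000)
after link 4: o_4 = (-3.2929, -4.2929, 7.0000)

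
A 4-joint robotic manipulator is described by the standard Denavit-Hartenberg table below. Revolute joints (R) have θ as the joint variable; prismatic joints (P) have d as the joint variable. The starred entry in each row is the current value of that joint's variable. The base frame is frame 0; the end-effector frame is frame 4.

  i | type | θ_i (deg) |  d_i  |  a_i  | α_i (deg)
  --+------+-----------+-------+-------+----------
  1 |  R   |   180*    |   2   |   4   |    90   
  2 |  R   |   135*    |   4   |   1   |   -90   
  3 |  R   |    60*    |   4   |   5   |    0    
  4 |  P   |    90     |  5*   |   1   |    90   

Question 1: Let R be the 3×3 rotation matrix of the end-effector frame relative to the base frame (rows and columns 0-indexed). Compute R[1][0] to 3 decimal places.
-0.500

End-effector x-axis (col 0 of R) = (-0.6124,-0.5000,-0.6124)
R[1][0] = -0.5000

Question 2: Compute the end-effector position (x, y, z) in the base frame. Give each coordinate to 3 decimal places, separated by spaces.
4.226 -0.830 -2.501

after link 1: o_1 = (-4.0000, 0.0000, 2.0000)
after link 2: o_2 = (-3.2929, 4.0000, 2.7071)
after link 3: o_3 = (1.3033, -0.3301, 1.6464)
after link 4: o_4 = (4.2265, -0.8301, -2.5015)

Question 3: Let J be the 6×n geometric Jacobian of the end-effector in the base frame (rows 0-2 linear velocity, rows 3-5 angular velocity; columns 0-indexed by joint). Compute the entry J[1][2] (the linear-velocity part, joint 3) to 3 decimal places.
-1.634

axis z_2 = (0.7071,0.0000,-0.7071); lever o_n−o_2 = (7.5194,-4.8301,-5.2086)
cross product → J_v[:, 2] = (-3.4154,-1.6340,-3.4154)
J_ω[:, 2] = z_2
entry J[1][2] = -1.6340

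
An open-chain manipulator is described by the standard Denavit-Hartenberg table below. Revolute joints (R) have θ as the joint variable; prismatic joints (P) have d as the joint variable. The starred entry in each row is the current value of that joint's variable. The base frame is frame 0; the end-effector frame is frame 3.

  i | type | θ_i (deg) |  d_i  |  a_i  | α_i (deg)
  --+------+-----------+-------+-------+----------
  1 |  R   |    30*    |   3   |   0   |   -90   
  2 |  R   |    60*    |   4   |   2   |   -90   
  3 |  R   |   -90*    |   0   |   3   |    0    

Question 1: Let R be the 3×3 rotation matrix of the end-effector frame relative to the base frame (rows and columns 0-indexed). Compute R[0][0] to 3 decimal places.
End-effector x-axis (col 0 of R) = (-0.5000,0.8660,0.0000)
R[0][0] = -0.5000

-0.500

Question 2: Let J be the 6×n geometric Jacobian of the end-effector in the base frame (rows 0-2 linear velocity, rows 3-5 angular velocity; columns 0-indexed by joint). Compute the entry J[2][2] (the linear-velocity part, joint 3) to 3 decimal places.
-2.598

axis z_2 = (-0.7500,-0.4330,-0.5000); lever o_n−o_2 = (-1.5000,2.5981,0.0000)
cross product → J_v[:, 2] = (1.2990,0.7500,-2.5981)
J_ω[:, 2] = z_2
entry J[2][2] = -2.5981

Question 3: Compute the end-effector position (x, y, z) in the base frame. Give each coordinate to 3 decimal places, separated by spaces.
after link 1: o_1 = (0.0000, 0.0000, 3.0000)
after link 2: o_2 = (-1.1340, 3.9641, 1.2679)
after link 3: o_3 = (-2.6340, 6.5622, 1.2679)

-2.634 6.562 1.268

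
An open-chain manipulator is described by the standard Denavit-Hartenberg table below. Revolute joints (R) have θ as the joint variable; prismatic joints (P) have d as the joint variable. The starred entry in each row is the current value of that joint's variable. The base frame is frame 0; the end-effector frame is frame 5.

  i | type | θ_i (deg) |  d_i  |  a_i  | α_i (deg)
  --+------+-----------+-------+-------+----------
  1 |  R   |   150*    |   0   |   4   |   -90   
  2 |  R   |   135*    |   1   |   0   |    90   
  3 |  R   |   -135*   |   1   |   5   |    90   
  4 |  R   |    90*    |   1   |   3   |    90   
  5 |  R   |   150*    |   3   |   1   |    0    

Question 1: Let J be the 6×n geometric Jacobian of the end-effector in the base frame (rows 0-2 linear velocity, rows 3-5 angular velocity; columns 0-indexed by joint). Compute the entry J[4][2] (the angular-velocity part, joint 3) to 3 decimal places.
0.354

axis z_2 = (-0.6124,0.3536,-0.7071); lever o_n−o_2 = (-3.7347,7.4634,2.5339)
cross product → J_v[:, 2] = (6.1733,4.1925,-3.2500)
J_ω[:, 2] = z_2
entry J[4][2] = 0.3536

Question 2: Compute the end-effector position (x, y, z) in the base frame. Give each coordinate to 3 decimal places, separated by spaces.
-7.699 8.597 2.534

after link 1: o_1 = (-3.4641, 2.0000, 0.0000)
after link 2: o_2 = (-3.9641, 1.1340, 0.0000)
after link 3: o_3 = (-4.9738, 5.7994, 1.7929)
after link 4: o_4 = (-7.5975, 6.4977, 0.1716)
after link 5: o_5 = (-7.6988, 8.5974, 2.5339)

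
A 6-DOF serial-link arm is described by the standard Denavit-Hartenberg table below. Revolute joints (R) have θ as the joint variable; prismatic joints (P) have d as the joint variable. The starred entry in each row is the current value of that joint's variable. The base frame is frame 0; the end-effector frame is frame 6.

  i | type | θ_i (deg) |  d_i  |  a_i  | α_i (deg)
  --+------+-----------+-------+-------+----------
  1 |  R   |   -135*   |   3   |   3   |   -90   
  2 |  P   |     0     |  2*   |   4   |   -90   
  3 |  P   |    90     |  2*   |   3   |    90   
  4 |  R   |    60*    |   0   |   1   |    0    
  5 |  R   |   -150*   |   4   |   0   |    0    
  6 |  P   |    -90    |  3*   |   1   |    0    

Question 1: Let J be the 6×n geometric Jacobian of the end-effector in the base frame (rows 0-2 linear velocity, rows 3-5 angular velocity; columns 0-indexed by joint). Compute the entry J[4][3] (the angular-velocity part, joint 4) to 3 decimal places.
axis z_3 = (-0.7071,-0.7071,-0.0000); lever o_n−o_3 = (-4.5962,-5.3033,-0.8660)
cross product → J_v[:, 3] = (0.6124,-0.6124,0.5000)
J_ω[:, 3] = z_3
entry J[4][3] = -0.7071

-0.707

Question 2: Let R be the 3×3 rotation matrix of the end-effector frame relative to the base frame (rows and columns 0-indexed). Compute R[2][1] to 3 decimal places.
1.000

End-effector y-axis (col 1 of R) = (-0.0000,-0.0000,1.0000)
R[2][1] = 1.0000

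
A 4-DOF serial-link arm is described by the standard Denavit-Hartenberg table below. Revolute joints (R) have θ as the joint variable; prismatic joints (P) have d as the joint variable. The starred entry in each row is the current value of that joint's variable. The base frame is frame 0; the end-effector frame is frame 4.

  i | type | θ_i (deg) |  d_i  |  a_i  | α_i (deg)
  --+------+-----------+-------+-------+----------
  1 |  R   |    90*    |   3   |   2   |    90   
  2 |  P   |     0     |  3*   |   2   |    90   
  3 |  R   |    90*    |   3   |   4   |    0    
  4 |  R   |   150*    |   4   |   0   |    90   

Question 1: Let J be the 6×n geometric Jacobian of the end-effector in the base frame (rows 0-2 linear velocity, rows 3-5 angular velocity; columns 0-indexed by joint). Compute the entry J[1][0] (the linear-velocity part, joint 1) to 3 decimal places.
axis z_0 = ẑ; lever o_n−o_0 = (7.0000,4.0000,-4.0000)
cross product → J_v[:, 0] = (-4.0000,7.0000,0.0000)
J_ω[:, 0] = z_0
entry J[1][0] = 7.0000

7.000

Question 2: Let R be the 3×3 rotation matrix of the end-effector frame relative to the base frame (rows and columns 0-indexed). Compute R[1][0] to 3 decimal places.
-0.500

End-effector x-axis (col 0 of R) = (-0.8660,-0.5000,-0.0000)
R[1][0] = -0.5000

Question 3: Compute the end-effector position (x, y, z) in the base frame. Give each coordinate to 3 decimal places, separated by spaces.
after link 1: o_1 = (0.0000, 2.0000, 3.0000)
after link 2: o_2 = (3.0000, 4.0000, 3.0000)
after link 3: o_3 = (7.0000, 4.0000, 0.0000)
after link 4: o_4 = (7.0000, 4.0000, -4.0000)

7.000 4.000 -4.000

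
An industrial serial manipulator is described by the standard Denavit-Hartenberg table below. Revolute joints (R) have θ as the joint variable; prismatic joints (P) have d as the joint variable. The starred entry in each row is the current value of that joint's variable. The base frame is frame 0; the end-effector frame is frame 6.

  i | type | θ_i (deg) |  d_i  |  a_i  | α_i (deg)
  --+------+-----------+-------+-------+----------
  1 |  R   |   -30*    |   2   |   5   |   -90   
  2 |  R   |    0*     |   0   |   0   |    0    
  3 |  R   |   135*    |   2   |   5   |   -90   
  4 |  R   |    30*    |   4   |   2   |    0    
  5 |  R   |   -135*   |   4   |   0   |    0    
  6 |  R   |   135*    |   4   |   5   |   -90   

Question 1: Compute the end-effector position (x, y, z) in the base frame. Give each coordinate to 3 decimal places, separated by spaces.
after link 1: o_1 = (4.3301, -2.5000, 2.0000)
after link 2: o_2 = (4.3301, -2.5000, 2.0000)
after link 3: o_3 = (2.2683, 0.9998, -1.5355)
after link 4: o_4 = (-1.7419, 2.1604, 0.0681)
after link 5: o_5 = (-4.1914, 3.5746, 2.8966)
after link 6: o_6 = (-10.5425, 4.3547, 2.6631)

-10.543 4.355 2.663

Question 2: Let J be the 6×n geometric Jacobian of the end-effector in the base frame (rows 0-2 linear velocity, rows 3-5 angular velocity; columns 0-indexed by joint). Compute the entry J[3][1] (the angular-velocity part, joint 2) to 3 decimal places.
axis z_1 = (0.5000,0.8660,0.0000); lever o_n−o_1 = (-14.8726,6.8547,0.6631)
cross product → J_v[:, 1] = (0.5743,-0.3316,16.3074)
J_ω[:, 1] = z_1
entry J[3][1] = 0.5000

0.500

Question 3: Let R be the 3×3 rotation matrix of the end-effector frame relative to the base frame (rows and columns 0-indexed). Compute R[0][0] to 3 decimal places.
-0.780

End-effector x-axis (col 0 of R) = (-0.7803,-0.1268,-0.6124)
R[0][0] = -0.7803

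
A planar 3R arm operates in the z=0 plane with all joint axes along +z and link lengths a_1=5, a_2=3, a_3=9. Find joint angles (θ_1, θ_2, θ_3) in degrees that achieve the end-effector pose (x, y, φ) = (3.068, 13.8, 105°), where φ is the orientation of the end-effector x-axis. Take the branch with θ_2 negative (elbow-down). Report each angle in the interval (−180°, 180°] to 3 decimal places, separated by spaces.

60.006 -45.010 90.004

wrist centre = target − a_3·(cos φ, sin φ) = (5.3974, 5.1067)
cos θ_2 = (55.2097−5²−3²)/(2·5·3) = 0.7070; θ_2 = -45.0095° (elbow-down)
β = atan2(5.1067,5.3974) = 43.4147°; ψ = atan2(-2.1217,7.1210) = -16.5913°
θ_1 = β − ψ = 60.0060°
θ_3 = φ − θ_1 − θ_2 = 90.0035° (wrapped to (-180°,180°])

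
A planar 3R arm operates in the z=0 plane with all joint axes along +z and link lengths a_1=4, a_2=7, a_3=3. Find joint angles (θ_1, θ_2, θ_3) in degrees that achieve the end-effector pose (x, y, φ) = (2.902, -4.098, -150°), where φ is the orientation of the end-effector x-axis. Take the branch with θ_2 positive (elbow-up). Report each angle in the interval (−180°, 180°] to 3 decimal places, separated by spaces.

-110.569 119.999 -159.431

wrist centre = target − a_3·(cos φ, sin φ) = (5.5001, -2.5980)
cos θ_2 = (37.0004−4²−7²)/(2·4·7) = -0.5000; θ_2 = 119.9995° (elbow-up)
β = atan2(-2.5980,5.5001) = -25.2840°; ψ = atan2(6.0622,0.5001) = 85.2845°
θ_1 = β − ψ = -110.5685°
θ_3 = φ − θ_1 − θ_2 = -159.4309° (wrapped to (-180°,180°])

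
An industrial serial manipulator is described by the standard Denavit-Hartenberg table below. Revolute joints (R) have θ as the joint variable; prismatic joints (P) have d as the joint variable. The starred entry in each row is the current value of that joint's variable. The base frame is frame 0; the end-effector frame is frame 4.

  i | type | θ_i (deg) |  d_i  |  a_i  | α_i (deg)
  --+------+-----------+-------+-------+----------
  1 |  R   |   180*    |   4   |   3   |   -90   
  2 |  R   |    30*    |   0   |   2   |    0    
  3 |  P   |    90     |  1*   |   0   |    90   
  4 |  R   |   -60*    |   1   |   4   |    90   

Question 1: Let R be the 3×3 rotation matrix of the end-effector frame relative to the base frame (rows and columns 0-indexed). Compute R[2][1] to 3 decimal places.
-0.500

End-effector y-axis (col 1 of R) = (-0.8660,-0.0000,-0.5000)
R[2][1] = -0.5000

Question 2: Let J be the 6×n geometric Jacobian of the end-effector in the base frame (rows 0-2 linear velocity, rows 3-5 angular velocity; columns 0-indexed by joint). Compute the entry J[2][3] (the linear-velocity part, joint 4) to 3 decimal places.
-3.000

axis z_3 = (-0.8660,0.0000,-0.5000); lever o_n−o_3 = (0.1340,3.4641,-2.2321)
cross product → J_v[:, 3] = (1.7321,-2.0000,-3.0000)
J_ω[:, 3] = z_3
entry J[2][3] = -3.0000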